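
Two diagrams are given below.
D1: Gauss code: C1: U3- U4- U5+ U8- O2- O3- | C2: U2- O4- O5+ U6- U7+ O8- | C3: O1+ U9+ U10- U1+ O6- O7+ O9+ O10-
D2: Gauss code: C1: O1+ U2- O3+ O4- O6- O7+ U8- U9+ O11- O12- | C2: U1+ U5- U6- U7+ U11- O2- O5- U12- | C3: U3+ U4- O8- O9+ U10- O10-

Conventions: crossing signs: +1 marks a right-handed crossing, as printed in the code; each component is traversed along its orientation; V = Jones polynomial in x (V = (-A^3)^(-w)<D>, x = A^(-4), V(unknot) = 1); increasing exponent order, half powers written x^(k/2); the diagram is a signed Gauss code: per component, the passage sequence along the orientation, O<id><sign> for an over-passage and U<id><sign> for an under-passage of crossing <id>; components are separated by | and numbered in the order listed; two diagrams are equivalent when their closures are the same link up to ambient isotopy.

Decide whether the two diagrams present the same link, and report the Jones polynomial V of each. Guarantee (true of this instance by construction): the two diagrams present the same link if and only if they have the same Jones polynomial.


equivalent: yes
V(D1) = x^-3 + x^-2 + x^-1 + 1  (w -2, c 10, <D> = A^-6 + A^-2 + A^2 + A^6)
V(D2) = x^-3 + x^-2 + x^-1 + 1  (w -4, c 12, <D> = A^-12 + A^-8 + A^-4 + 1)
why: one V(x) for all 2 diagrams — one class (guaranteed)


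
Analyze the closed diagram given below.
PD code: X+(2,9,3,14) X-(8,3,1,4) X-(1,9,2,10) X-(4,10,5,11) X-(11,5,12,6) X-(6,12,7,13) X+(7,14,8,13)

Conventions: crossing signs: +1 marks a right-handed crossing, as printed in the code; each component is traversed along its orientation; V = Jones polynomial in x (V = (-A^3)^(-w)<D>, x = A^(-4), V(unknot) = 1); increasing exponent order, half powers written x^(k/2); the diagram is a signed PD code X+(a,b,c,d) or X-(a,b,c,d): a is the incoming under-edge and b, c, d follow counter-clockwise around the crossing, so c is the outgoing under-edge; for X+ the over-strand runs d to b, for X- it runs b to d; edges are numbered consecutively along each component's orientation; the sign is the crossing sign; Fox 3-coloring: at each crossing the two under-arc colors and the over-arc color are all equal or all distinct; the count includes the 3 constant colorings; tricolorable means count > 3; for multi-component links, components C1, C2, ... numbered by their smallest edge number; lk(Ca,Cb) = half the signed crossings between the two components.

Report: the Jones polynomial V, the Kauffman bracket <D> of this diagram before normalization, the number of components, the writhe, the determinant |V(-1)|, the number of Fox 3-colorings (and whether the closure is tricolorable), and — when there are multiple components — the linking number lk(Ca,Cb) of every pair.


V = -x^(-5/2) - x^(-1/2)
<D> = A^-7 + A (w = -3)
2 components over 7 crossings, w = -3
lk(C1,C2): -1
3 Fox colorings among 3^7, |V(-1)| = 2: not tricolorable
why: summing lk over 1 pair gives -1


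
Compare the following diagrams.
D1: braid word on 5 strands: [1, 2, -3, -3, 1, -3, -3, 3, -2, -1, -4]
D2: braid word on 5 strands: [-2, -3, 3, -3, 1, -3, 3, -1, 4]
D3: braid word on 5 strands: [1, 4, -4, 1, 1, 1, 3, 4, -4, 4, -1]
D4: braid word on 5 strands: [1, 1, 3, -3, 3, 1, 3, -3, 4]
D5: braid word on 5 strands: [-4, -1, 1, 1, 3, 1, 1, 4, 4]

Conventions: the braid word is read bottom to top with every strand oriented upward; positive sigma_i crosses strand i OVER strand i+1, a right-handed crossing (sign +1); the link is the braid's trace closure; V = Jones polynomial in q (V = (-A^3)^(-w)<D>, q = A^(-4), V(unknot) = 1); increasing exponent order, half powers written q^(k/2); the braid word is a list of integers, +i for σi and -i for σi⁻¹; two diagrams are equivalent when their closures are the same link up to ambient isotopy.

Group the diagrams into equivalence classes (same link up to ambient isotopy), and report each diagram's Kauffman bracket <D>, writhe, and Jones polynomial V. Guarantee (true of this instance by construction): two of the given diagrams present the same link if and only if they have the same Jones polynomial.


grouping into links: {D1} | {D2} | {D3, D4, D5}
V(D1) = q^(-9/2) - q^(-5/2) - q^(-3/2) - q^(-1/2)  (w -3, c 11, <D> = A^-7 + A^-3 + A - A^9)
V(D2) = -q^(-1/2) - q^(1/2)  (w -1, c 9, <D> = A^-5 + A^-1)
D3 (bracket -A^-3 + A^5 + A^9 + A^13; 11 crossings at w = +5): V = -q^(1/2) - q^(3/2) - q^(5/2) + q^(9/2)
V(D4) = -q^(1/2) - q^(3/2) - q^(5/2) + q^(9/2)  (w +5, c 9, <D> = -A^-3 + A^5 + A^9 + A^13)
D5 (bracket -A^-3 + A^5 + A^9 + A^13; 9 crossings at w = +5): V = -q^(1/2) - q^(3/2) - q^(5/2) + q^(9/2)
why: V(q) takes 3 values over 5 diagrams, fixing the grouping


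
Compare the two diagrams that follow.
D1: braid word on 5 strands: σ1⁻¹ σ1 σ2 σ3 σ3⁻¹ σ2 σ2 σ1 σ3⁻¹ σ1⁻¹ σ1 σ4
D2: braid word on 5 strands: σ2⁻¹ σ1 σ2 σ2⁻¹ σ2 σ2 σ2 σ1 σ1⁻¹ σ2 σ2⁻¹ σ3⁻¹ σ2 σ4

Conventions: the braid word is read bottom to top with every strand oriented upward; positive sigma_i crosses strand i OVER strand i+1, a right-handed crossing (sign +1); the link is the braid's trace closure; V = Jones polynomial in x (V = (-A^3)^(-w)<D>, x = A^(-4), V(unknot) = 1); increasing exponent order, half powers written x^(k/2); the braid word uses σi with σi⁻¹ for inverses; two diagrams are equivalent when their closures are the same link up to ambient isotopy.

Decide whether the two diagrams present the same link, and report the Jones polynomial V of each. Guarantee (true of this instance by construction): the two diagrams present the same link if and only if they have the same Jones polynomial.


equivalent: yes
D1 (bracket -A^-4 + 1 + A^8; 12 crossings at w = +4): V = x + x^3 - x^4
V(D2) = x + x^3 - x^4  [14 crossings, <D> = -A^-4 + 1 + A^8, w = +4]
observation: all 2 diagrams share one V(x), hence one class


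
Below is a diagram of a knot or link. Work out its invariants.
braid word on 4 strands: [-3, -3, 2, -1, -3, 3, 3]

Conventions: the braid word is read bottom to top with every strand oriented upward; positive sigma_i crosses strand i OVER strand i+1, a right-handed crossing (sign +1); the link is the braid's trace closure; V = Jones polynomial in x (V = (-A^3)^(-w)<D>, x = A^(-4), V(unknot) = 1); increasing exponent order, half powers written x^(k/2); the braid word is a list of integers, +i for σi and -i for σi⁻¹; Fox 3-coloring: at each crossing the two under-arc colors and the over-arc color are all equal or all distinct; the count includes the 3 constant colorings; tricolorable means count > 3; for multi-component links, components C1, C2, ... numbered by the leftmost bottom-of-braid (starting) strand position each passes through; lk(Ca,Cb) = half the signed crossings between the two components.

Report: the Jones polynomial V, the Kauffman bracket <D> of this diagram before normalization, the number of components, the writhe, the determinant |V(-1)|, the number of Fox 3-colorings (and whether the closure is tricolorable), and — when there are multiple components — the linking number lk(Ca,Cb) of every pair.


V(x) = 1
bracket: -A^-3, w = -1
1 component, writhe -1, over 7 crossings
det 1, colorings 3 of 3^7 — not tricolorable
observation: the word shrinks to σ3⁻¹ σ3⁻¹ σ2 σ1⁻¹ σ3 after cancelling


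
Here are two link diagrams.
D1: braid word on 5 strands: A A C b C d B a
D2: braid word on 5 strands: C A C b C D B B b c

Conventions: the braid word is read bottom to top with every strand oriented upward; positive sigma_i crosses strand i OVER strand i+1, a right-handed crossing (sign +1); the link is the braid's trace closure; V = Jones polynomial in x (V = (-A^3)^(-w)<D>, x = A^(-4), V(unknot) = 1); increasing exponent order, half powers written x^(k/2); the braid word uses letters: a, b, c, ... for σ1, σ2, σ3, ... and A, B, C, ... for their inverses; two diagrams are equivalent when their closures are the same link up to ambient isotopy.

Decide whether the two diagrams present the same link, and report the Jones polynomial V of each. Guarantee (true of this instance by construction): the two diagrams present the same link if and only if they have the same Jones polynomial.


same link: yes
V(D1) = 1  [8 crossings, <D> = A^-6, w = -2]
D2 (bracket A^-12; 10 crossings at w = -4): V = 1
note: one V(x) for all 2 diagrams — one class (guaranteed)


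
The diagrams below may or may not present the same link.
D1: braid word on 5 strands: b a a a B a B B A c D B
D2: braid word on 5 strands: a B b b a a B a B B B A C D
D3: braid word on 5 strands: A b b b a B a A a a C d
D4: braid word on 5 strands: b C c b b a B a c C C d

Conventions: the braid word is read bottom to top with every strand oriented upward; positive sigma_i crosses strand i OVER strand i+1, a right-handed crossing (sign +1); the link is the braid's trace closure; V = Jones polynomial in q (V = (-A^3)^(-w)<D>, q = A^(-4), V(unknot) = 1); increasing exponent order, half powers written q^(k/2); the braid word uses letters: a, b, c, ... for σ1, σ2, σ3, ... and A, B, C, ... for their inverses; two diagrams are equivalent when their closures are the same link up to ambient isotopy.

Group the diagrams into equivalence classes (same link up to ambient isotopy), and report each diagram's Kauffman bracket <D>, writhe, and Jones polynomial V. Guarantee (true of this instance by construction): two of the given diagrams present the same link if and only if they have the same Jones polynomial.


grouping into links: {D1, D2} | {D3, D4}
V(D1) = -q^-3 + 2q^-2 - 2q^-1 + 3 - 2q + 2q^2 - q^3  (w 0, c 12, <D> = -A^-12 + 2A^-8 - 2A^-4 + 3 - 2A^4 + 2A^8 - A^12)
D2 (bracket -A^-18 + 2A^-14 - 2A^-10 + 3A^-6 - 2A^-2 + 2A^2 - A^6; 14 crossings at w = -2): V = -q^-3 + 2q^-2 - 2q^-1 + 3 - 2q + 2q^2 - q^3
D3 (bracket -A^-12 + A^-8 - A^-4 + 2 - A^4 + A^8; 12 crossings at w = +4): V = q - q^2 + 2q^3 - q^4 + q^5 - q^6
V(D4) = q - q^2 + 2q^3 - q^4 + q^5 - q^6  [12 crossings, <D> = -A^-12 + A^-8 - A^-4 + 2 - A^4 + A^8, w = +4]
why: 2 classes among 4 diagrams; unequal V(q) rules out equality


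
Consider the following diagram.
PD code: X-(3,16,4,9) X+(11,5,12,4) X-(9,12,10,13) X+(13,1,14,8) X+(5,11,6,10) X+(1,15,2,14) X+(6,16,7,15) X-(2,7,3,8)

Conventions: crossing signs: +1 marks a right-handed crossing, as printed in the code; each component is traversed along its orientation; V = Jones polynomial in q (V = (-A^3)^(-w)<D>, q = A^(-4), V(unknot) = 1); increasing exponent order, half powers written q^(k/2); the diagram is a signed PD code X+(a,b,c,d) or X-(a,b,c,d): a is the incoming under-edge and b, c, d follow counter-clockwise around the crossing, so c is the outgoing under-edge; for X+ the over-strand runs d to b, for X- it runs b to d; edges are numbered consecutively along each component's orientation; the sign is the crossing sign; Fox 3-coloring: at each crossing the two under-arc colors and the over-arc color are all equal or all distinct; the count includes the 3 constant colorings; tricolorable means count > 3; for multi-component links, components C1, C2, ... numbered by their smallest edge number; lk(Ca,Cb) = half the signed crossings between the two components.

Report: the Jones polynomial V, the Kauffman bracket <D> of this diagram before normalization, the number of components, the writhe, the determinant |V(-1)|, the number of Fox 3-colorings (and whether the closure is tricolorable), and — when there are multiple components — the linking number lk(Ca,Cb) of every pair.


V(q) = -q^(-3/2) + 2q^(-1/2) - 2q^(1/2) + 2q^(3/2) - 3q^(5/2) + q^(7/2) - q^(9/2)
bracket: -A^-12 + A^-8 - 3A^-4 + 2 - 2A^4 + 2A^8 - A^12, w = +2
2 components, writhe +2, over 8 crossings
lk(C1,C2) = +2
det 12, colorings 9 of 3^8 — tricolorable
observation: w = +2 shifts under R1 moves; the (-A^3)^(-2) factor cancels that in V


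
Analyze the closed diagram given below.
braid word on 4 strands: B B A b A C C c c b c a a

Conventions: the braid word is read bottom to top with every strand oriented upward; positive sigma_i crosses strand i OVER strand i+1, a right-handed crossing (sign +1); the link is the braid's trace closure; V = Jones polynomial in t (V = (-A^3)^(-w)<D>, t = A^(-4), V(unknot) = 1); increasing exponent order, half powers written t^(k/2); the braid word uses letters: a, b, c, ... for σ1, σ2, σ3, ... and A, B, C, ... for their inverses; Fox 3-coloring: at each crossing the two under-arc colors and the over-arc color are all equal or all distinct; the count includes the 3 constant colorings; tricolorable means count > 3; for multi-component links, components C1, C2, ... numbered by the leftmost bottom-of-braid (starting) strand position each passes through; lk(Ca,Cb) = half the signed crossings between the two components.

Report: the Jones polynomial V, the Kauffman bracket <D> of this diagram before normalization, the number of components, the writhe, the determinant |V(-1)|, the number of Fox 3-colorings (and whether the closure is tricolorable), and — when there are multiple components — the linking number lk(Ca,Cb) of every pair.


Jones polynomial: V(t) = -t^-3 + 2t^-2 - 2t^-1 + 3 - 2t + 2t^2 - t^3
<D> = A^-9 - 2A^-5 + 2A^-1 - 3A^3 + 2A^7 - 2A^11 + A^15; writhe +1
components 1, writhe +1 (13 crossings)
3-colorings: 3 of 3^13, det 13 — not tricolorable
note: V is palindromic (span 6, det 13): t -> 1/t fixes it; necessary, not sufficient, for amphichirality


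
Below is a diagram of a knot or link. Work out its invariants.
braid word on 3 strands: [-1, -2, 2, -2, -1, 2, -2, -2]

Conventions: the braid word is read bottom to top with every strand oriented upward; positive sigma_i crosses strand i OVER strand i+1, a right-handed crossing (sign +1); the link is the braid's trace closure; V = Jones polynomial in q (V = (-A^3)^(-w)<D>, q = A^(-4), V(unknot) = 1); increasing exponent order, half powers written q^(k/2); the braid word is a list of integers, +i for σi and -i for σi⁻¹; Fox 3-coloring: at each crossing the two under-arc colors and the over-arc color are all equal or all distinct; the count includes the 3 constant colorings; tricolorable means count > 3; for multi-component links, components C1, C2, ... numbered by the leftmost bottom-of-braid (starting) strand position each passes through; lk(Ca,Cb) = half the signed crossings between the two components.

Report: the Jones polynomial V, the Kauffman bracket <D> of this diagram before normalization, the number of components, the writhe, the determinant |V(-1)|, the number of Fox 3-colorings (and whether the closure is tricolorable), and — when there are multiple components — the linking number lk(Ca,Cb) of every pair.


Jones polynomial: V(q) = -q^-4 + q^-3 + q^-1
<D> = A^-8 + 1 - A^4; writhe -4
components 1, writhe -4 (8 crossings)
3-colorings: 9 of 3^8, det 3 — tricolorable
note: w = -4 (over 8 crossings) is diagram-only; (-A^3)^(4) removes it from V


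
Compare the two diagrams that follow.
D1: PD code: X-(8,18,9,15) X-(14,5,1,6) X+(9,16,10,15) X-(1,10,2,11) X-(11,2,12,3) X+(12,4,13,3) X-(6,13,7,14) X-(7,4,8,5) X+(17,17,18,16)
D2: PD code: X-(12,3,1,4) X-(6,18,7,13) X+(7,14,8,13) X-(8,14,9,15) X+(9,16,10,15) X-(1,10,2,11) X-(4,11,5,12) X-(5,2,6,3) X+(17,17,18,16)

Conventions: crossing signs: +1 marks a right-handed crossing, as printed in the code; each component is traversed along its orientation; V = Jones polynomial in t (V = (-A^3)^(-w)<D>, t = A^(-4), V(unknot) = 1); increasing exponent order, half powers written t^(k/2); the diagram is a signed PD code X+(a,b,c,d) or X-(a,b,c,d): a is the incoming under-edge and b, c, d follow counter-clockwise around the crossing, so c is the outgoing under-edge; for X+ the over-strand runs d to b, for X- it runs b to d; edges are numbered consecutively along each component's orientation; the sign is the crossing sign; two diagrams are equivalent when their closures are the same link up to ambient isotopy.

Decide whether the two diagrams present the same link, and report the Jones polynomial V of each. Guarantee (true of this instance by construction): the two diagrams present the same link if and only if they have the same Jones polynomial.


equivalent: yes
D1 (bracket A^-7 + A^-3 + A - A^9; 9 crossings at w = -3): V = t^(-9/2) - t^(-5/2) - t^(-3/2) - t^(-1/2)
V(D2) = t^(-9/2) - t^(-5/2) - t^(-3/2) - t^(-1/2)  [9 crossings, <D> = A^-7 + A^-3 + A - A^9, w = -3]
observation: one V(t) for all 2 diagrams — one class (guaranteed)


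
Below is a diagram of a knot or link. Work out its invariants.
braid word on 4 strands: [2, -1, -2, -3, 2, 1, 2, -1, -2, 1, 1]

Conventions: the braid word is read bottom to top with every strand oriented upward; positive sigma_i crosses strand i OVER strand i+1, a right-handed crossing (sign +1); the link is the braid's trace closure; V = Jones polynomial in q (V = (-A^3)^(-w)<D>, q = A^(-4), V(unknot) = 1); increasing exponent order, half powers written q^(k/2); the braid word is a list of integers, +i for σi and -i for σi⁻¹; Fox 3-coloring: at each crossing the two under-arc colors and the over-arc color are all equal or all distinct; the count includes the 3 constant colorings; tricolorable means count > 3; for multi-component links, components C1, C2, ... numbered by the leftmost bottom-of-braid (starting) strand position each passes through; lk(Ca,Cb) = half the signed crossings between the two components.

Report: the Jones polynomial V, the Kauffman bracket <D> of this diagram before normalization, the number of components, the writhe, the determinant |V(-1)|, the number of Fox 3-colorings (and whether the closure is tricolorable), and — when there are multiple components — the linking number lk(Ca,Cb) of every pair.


V = q + q^3 - q^4
<D> = A^-13 - A^-9 - A^-1 (w = +1)
1 component over 11 crossings, w = +1
9 Fox colorings among 3^11, |V(-1)| = 3: tricolorable
why: the span of V is 3, forcing >= 3 crossings in any diagram


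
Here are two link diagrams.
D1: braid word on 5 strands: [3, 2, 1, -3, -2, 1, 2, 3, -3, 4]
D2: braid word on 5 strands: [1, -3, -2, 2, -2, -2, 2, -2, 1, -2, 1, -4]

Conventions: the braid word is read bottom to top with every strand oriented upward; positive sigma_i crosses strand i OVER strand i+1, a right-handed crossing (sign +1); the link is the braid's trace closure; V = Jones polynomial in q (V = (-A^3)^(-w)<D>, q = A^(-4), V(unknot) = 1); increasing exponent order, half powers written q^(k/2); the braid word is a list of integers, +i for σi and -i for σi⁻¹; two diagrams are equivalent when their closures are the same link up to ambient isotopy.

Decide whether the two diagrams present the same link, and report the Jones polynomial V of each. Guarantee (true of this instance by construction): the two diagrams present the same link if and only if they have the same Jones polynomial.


same link: no
V(D1) = 1  [10 crossings, <D> = A^12, w = +4]
V(D2) = -q^-3 + 2q^-2 - 2q^-1 + 3 - 2q + 2q^2 - q^3  [12 crossings, <D> = -A^-18 + 2A^-14 - 2A^-10 + 3A^-6 - 2A^-2 + 2A^2 - A^6, w = -2]
insight: V(q) takes 2 values over 2 diagrams, fixing the grouping


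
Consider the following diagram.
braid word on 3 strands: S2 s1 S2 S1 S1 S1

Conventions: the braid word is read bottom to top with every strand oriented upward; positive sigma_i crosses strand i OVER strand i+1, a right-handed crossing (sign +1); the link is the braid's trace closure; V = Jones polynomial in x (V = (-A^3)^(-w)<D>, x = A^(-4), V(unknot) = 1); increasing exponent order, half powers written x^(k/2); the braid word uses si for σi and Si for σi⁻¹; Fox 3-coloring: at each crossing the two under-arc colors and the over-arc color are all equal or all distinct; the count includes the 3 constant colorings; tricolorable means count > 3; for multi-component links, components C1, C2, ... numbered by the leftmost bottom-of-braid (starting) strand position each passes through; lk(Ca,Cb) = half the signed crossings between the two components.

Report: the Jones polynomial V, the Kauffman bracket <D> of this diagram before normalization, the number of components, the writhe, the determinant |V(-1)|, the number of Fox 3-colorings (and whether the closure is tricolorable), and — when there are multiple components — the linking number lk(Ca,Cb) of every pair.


V = -x^-6 + x^-5 - x^-4 + 2x^-3 - x^-2 + x^-1
<D> = A^-8 - A^-4 + 2 - A^4 + A^8 - A^12 (w = -4)
1 component over 6 crossings, w = -4
3 Fox colorings among 3^6, |V(-1)| = 7: not tricolorable
why: V spans 5 powers of x: at least 5 crossings in any diagram


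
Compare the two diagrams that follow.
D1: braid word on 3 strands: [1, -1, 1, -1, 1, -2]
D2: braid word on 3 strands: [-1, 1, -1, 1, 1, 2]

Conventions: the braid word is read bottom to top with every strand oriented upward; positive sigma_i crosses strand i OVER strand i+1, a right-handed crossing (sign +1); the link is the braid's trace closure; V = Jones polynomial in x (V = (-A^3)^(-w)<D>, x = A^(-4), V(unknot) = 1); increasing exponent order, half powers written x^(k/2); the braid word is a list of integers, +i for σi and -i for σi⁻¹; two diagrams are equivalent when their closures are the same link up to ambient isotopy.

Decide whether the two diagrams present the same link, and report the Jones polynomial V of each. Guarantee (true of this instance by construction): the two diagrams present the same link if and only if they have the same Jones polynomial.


equivalent: yes
V(D1) = 1  (w 0, c 6, <D> = 1)
V(D2) = 1  [6 crossings, <D> = A^6, w = +2]
key observation: one V(x) for all 2 diagrams — one class (guaranteed)


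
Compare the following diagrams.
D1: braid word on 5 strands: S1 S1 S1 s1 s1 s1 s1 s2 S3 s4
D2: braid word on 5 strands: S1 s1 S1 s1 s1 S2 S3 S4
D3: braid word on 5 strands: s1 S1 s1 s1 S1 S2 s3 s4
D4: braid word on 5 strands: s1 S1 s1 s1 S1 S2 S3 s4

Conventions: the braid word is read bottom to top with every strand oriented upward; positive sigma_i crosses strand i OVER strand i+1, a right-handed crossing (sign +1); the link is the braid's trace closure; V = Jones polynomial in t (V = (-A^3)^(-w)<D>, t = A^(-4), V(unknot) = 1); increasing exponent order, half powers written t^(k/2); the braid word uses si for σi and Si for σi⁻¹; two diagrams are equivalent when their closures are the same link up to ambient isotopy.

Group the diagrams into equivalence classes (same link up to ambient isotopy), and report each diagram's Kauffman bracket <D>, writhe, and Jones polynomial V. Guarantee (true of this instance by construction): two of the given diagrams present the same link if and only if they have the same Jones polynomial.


classes: {D1, D2, D3, D4}
V(D1) = 1  [10 crossings, <D> = A^6, w = +2]
D2 (bracket A^-6; 8 crossings at w = -2): V = 1
V(D3) = 1  [8 crossings, <D> = A^6, w = +2]
D4 (bracket 1; 8 crossings at w = 0): V = 1
insight: all 4 diagrams share one V(t), hence one class


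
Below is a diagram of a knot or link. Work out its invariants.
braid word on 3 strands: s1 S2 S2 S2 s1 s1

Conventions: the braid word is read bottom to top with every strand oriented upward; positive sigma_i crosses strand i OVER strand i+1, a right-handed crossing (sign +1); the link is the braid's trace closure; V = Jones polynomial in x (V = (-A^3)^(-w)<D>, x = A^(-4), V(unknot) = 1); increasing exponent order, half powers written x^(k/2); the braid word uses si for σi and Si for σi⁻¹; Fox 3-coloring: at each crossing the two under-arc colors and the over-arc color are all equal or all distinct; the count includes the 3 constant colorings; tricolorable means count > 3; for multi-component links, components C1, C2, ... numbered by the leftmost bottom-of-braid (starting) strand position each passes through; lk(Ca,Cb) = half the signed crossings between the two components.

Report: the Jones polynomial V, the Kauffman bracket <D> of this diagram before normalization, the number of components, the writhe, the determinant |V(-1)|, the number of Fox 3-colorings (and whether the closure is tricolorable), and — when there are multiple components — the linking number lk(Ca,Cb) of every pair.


V = -x^-3 + x^-2 - x^-1 + 3 - x + x^2 - x^3
<D> = -A^-12 + A^-8 - A^-4 + 3 - A^4 + A^8 - A^12 (w = 0)
1 component over 6 crossings, w = 0
27 Fox colorings among 3^6, |V(-1)| = 9: tricolorable
why: V spans 6 powers of x: at least 6 crossings in any diagram


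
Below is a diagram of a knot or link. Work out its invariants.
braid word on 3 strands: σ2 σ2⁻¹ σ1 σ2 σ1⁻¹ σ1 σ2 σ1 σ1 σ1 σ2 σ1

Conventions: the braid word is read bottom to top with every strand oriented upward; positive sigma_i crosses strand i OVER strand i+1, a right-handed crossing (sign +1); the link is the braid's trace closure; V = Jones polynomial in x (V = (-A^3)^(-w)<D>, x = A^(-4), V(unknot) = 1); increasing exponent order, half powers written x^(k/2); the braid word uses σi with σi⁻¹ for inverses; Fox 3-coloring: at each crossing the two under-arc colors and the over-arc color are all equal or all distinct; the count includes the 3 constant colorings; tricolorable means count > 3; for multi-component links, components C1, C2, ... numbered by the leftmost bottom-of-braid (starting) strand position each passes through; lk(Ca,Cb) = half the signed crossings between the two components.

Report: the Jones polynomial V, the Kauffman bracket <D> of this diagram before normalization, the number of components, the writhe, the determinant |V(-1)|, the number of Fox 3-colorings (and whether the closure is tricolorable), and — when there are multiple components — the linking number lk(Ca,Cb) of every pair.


Jones polynomial: V(x) = x^3 + x^5 - x^8
<D> = -A^-8 + A^4 + A^12; writhe +8
components 1, writhe +8 (12 crossings)
3-colorings: 9 of 3^12, det 3 — tricolorable
note: det 3 = |V(-1)|; divisible by 3, so tricolorable


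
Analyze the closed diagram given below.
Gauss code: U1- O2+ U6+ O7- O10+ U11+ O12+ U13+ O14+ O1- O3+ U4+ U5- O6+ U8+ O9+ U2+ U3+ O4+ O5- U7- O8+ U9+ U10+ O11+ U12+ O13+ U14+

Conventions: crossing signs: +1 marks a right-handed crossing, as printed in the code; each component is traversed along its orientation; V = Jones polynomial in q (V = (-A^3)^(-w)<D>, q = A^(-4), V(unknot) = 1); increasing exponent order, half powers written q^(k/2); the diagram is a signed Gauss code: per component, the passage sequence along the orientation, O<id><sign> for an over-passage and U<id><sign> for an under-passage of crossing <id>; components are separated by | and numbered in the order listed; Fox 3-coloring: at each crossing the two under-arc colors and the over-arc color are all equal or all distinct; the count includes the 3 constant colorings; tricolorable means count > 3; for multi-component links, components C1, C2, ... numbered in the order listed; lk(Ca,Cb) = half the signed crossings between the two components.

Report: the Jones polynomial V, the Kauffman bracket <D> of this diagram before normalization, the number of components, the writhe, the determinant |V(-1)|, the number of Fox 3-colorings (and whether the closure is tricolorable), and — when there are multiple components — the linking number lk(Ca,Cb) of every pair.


V(q) = q^3 + 2q^5 - 2q^6 + 2q^7 - 3q^8 + 2q^9 - 2q^10 + q^11
bracket: A^-20 - 2A^-16 + 2A^-12 - 3A^-8 + 2A^-4 - 2 + 2A^4 + A^12, w = +8
1 component, writhe +8, over 14 crossings
det 15, colorings 9 of 3^14 — tricolorable
observation: the span of V is 8, forcing >= 8 crossings in any diagram


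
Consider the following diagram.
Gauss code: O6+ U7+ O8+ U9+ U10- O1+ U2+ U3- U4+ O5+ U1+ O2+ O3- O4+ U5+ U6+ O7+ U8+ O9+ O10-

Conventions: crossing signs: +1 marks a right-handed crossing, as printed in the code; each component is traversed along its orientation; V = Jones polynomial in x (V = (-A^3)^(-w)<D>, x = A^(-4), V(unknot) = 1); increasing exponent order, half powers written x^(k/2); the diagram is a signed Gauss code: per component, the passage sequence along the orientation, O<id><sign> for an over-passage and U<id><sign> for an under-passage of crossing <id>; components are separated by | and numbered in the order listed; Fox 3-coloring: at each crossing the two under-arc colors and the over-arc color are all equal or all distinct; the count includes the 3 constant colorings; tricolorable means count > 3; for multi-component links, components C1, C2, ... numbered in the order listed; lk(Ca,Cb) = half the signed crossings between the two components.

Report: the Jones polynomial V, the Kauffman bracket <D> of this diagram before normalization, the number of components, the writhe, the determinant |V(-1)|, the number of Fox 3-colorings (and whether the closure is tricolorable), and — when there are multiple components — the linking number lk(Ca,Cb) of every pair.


V = x^2 + 2x^4 - 2x^5 + x^6 - 2x^7 + x^8
<D> = A^-14 - 2A^-10 + A^-6 - 2A^-2 + 2A^2 + A^10 (w = +6)
1 component over 10 crossings, w = +6
27 Fox colorings among 3^10, |V(-1)| = 9: tricolorable
why: det 9 = |V(-1)|; divisible by 3, so tricolorable


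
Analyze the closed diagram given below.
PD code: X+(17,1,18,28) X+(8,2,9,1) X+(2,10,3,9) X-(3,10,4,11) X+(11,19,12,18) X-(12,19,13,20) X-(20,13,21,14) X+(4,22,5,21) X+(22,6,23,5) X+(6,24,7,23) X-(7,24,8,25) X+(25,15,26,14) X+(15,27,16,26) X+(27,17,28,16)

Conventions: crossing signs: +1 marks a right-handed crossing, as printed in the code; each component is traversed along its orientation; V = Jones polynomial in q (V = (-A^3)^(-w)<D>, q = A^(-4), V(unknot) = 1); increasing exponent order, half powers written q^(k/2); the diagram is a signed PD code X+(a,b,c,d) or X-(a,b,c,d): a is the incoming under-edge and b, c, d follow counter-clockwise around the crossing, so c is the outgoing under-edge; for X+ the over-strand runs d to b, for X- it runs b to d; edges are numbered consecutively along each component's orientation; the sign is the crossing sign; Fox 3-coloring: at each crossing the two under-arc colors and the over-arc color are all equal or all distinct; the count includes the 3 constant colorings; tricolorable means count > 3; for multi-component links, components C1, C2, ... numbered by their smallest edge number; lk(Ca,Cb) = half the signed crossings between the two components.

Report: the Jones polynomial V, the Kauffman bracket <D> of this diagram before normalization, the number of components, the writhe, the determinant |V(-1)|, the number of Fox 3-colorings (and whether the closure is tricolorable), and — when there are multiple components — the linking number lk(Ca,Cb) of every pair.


Jones polynomial: V(q) = q^2 - q^3 + 3q^4 - 3q^5 + 3q^6 - 3q^7 + 2q^8 - q^9
<D> = -A^-18 + 2A^-14 - 3A^-10 + 3A^-6 - 3A^-2 + 3A^2 - A^6 + A^10; writhe +6
components 1, writhe +6 (14 crossings)
3-colorings: 3 of 3^14, det 17 — not tricolorable
note: det 17 = |V(-1)|; not divisible by 3, so not tricolorable


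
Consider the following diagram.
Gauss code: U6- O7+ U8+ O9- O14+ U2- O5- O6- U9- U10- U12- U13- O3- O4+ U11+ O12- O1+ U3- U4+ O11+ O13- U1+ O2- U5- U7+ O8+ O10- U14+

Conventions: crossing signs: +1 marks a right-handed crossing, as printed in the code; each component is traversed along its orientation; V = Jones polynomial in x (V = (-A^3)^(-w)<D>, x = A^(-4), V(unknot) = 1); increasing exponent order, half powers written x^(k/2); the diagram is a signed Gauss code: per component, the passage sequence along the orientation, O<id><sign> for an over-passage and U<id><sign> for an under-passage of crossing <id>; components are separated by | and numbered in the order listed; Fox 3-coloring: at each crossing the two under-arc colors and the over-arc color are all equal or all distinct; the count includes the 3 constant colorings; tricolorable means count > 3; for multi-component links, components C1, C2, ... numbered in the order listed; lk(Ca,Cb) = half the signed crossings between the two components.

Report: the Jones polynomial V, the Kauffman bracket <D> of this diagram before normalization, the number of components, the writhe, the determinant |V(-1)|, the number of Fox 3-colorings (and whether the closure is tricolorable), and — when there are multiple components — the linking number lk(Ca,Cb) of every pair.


V = -x^-5 + x^-4 - x^-3 + 2x^-2 - x^-1 + 2 - x
<D> = -A^-10 + 2A^-6 - A^-2 + 2A^2 - A^6 + A^10 - A^14 (w = -2)
1 component over 14 crossings, w = -2
9 Fox colorings among 3^14, |V(-1)| = 9: tricolorable
why: V spans 6 powers of x: at least 6 crossings in any diagram


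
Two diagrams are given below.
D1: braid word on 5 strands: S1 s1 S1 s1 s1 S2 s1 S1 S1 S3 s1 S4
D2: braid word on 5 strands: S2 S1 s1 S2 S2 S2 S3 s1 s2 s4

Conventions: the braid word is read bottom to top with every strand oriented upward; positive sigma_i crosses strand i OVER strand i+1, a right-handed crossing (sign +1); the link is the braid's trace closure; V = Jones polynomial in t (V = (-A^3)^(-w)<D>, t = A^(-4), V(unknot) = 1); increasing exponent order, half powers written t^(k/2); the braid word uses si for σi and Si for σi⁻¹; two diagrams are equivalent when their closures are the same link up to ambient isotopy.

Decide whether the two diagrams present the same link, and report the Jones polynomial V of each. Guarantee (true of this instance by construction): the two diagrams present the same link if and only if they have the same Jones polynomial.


equivalent: no
V(D1) = 1  (w -2, c 12, <D> = A^-6)
V(D2) = -t^-4 + t^-3 + t^-1  [10 crossings, <D> = A^-2 + A^6 - A^10, w = -2]
key observation: 2 classes among 2 diagrams; unequal V(t) rules out equality


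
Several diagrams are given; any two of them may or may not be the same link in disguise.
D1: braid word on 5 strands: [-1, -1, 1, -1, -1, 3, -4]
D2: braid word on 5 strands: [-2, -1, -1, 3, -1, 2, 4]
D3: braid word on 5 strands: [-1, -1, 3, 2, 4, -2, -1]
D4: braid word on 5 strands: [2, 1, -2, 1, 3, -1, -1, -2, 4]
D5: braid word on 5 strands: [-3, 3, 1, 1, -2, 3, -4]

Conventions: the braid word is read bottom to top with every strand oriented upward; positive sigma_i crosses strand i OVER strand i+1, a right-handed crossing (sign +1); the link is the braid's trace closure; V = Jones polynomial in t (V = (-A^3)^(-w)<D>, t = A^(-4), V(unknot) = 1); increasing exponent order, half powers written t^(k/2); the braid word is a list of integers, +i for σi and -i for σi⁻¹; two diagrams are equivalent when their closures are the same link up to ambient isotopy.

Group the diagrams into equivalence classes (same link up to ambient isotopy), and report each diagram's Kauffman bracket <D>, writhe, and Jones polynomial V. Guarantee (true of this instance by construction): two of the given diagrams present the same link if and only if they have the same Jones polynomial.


classes: {D1, D2, D3} | {D4} | {D5}
V(D1) = t^(-9/2) - t^(-5/2) - t^(-3/2) - t^(-1/2)  [7 crossings, <D> = A^-7 + A^-3 + A - A^9, w = -3]
V(D2) = t^(-9/2) - t^(-5/2) - t^(-3/2) - t^(-1/2)  [7 crossings, <D> = A^-1 + A^3 + A^7 - A^15, w = -1]
V(D3) = t^(-9/2) - t^(-5/2) - t^(-3/2) - t^(-1/2)  (w -1, c 7, <D> = A^-1 + A^3 + A^7 - A^15)
D4 (bracket A + A^5; 9 crossings at w = +1): V = -t^(-1/2) - t^(1/2)
D5 (bracket A^-7 + A; 7 crossings at w = +1): V = -t^(1/2) - t^(5/2)
note: comparing 5 Jones polynomials yields 3 groups


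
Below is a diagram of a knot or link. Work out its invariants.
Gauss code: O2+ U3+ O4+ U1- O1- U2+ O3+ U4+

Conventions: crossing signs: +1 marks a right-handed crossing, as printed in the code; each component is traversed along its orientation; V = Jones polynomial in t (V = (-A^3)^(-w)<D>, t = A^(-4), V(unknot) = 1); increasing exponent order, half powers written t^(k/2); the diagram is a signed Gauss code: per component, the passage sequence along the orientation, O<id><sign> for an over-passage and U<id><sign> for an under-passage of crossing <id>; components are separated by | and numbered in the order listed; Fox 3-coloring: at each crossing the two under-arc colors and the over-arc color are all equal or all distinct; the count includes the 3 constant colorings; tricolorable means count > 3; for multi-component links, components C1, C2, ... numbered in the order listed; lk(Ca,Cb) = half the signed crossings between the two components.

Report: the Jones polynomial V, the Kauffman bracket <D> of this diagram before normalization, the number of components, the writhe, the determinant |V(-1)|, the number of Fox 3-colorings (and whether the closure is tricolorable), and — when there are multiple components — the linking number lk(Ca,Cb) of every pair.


V = t + t^3 - t^4
<D> = -A^-10 + A^-6 + A^2 (w = +2)
1 component over 4 crossings, w = +2
9 Fox colorings among 3^4, |V(-1)| = 3: tricolorable
why: det 3 = |V(-1)|; divisible by 3, so tricolorable


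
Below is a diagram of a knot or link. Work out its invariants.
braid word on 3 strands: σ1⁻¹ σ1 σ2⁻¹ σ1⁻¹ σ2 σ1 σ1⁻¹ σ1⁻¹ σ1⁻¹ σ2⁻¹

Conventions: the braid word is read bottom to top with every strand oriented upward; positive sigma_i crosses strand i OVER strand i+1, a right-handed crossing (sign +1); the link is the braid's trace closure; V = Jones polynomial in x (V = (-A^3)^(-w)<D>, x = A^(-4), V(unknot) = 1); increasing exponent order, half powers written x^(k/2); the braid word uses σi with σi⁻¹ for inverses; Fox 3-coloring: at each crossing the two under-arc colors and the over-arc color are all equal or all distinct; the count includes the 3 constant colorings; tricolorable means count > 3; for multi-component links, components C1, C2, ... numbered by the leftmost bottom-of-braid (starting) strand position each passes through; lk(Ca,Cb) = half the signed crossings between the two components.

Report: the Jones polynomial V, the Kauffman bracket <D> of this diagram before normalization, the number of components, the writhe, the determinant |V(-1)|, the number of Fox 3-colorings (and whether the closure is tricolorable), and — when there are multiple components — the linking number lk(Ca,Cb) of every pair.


Jones polynomial: V(x) = -x^-6 + x^-5 - x^-4 + 2x^-3 - x^-2 + x^-1
<D> = A^-8 - A^-4 + 2 - A^4 + A^8 - A^12; writhe -4
components 1, writhe -4 (10 crossings)
3-colorings: 3 of 3^10, det 7 — not tricolorable
note: w = -4 (over 10 crossings) is diagram-only; (-A^3)^(4) removes it from V


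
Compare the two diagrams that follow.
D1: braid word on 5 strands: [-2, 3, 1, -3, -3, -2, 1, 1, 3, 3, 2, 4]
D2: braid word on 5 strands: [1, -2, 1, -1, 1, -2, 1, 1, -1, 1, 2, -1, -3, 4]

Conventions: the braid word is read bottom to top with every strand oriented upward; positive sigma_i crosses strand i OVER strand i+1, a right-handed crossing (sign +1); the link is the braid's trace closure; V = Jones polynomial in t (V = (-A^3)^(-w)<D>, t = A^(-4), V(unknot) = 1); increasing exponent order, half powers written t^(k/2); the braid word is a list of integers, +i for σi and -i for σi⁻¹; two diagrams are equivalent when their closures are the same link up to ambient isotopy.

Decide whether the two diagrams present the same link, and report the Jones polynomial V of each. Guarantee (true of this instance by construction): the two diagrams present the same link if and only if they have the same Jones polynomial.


equivalent: yes
V(D1) = t + t^3 - t^4  (w +4, c 12, <D> = -A^-4 + 1 + A^8)
V(D2) = t + t^3 - t^4  [14 crossings, <D> = -A^-10 + A^-6 + A^2, w = +2]
key observation: one V(t) for all 2 diagrams — one class (guaranteed)


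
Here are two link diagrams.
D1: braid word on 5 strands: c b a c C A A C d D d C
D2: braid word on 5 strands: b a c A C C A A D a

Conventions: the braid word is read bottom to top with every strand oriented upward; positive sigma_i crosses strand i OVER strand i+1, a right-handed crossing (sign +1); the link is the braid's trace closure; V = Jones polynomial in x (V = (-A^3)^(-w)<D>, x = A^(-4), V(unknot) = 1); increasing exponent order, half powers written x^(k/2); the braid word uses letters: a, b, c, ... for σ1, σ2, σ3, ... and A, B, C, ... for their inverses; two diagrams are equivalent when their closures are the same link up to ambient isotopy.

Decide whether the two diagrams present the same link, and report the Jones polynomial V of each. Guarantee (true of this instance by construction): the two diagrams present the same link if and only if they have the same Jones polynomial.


same link: yes
V(D1) = 1  [12 crossings, <D> = 1, w = 0]
D2 (bracket A^-6; 10 crossings at w = -2): V = 1
note: D2 (10 crossings) and D1 (12) are Markov-related braid presentations
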